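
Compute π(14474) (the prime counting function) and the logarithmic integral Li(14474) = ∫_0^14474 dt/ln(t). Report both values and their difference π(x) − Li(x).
π(14474) = 1696;  Li(14474) ≈ 1721.82;  π(x) − Li(x) ≈ -25.82.

Direct count of primes ≤ 14474 gives π(14474) = 1696. Numerical evaluation of the logarithmic integral gives Li(14474) ≈ 1721.82. The difference π(x) − Li(x) ≈ -25.82 is typically negative for small/moderate x (Li(x) overestimates), though Littlewood's theorem shows this sign changes infinitely often.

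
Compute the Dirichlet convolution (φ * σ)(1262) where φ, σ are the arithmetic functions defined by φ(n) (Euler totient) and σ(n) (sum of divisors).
(φ * σ)(1262) = 5048

Divisors of 1262: [1, 2, 631, 1262]. For each d | 1262:
  d = 1: φ(1) · σ(1262/1) = 1 · 1896 = 1896
  d = 2: φ(2) · σ(1262/2) = 1 · 632 = 632
  d = 631: φ(631) · σ(1262/631) = 630 · 3 = 1890
  d = 1262: φ(1262) · σ(1262/1262) = 630 · 1 = 630
Summing: (φ * σ)(1262) = 1896 + 632 + 1890 + 630 = 5048.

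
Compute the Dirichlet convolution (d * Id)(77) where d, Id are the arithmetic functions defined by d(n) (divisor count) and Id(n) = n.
(d * Id)(77) = 117

Divisors of 77: [1, 7, 11, 77]. For each d | 77:
  d = 1: d(1) · Id(77/1) = 1 · 77 = 77
  d = 7: d(7) · Id(77/7) = 2 · 11 = 22
  d = 11: d(11) · Id(77/11) = 2 · 7 = 14
  d = 77: d(77) · Id(77/77) = 4 · 1 = 4
Summing: (d * Id)(77) = 77 + 22 + 14 + 4 = 117.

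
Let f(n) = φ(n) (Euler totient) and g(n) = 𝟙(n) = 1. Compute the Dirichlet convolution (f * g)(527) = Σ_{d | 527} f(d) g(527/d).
(φ * 𝟙)(527) = 527

Divisors of 527: [1, 17, 31, 527]. For each d | 527:
  d = 1: φ(1) · 𝟙(527/1) = 1 · 1 = 1
  d = 17: φ(17) · 𝟙(527/17) = 16 · 1 = 16
  d = 31: φ(31) · 𝟙(527/31) = 30 · 1 = 30
  d = 527: φ(527) · 𝟙(527/527) = 480 · 1 = 480
Summing: (φ * 𝟙)(527) = 1 + 16 + 30 + 480 = 527.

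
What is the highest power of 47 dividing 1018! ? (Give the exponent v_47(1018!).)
v_47(1018!) = 21

Legendre's formula: v_p(n!) = Σ_{k ≥ 1} ⌊n / p^k⌋. For p = 47, n = 1018, the terms are:
  ⌊1018/47^1⌋ = ⌊1018/47⌋ = 21
(the next term ⌊1018/47^2⌋ = 0, terminating the sum). Summing: v_47(1018!) = 21 = 21.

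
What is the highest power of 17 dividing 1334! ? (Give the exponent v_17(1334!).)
v_17(1334!) = 82

Legendre's formula: v_p(n!) = Σ_{k ≥ 1} ⌊n / p^k⌋. For p = 17, n = 1334, the terms are:
  ⌊1334/17^1⌋ = ⌊1334/17⌋ = 78
  ⌊1334/17^2⌋ = ⌊1334/289⌋ = 4
(the next term ⌊1334/17^3⌋ = 0, terminating the sum). Summing: v_17(1334!) = 78 + 4 = 82.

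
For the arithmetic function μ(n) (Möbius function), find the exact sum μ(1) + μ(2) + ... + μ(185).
Σ_{n ≤ 185} μ(n) = -3

Compute μ(n) for each 1 ≤ n ≤ 185: μ(1) = 1, μ(2) = -1, μ(3) = -1, μ(4) = 0, μ(5) = -1, μ(6) = 1, μ(7) = -1, μ(8) = 0, μ(9) = 0, μ(10) = 1, μ(11) = -1, μ(12) = 0, μ(13) = -1, μ(14) = 1, μ(15) = 1, μ(16) = 0, μ(17) = -1, μ(18) = 0, μ(19) = -1, μ(20) = 0, μ(21) = 1, μ(22) = 1, μ(23) = -1, μ(24) = 0, μ(25) = 0, μ(26) = 1, μ(27) = 0, μ(28) = 0, μ(29) = -1, μ(30) = -1, μ(31) = -1, μ(32) = 0, μ(33) = 1, μ(34) = 1, μ(35) = 1, μ(36) = 0, μ(37) = -1, μ(38) = 1, μ(39) = 1, μ(40) = 0, μ(41) = -1, μ(42) = -1, μ(43) = -1, μ(44) = 0, μ(45) = 0, μ(46) = 1, μ(47) = -1, μ(48) = 0, μ(49) = 0, μ(50) = 0, μ(51) = 1, μ(52) = 0, μ(53) = -1, μ(54) = 0, μ(55) = 1, μ(56) = 0, μ(57) = 1, μ(58) = 1, μ(59) = -1, μ(60) = 0, μ(61) = -1, μ(62) = 1, μ(63) = 0, μ(64) = 0, μ(65) = 1, μ(66) = -1, μ(67) = -1, μ(68) = 0, μ(69) = 1, μ(70) = -1, μ(71) = -1, μ(72) = 0, μ(73) = -1, μ(74) = 1, μ(75) = 0, μ(76) = 0, μ(77) = 1, μ(78) = -1, μ(79) = -1, μ(80) = 0, μ(81) = 0, μ(82) = 1, μ(83) = -1, μ(84) = 0, μ(85) = 1, μ(86) = 1, μ(87) = 1, μ(88) = 0, μ(89) = -1, μ(90) = 0, μ(91) = 1, μ(92) = 0, μ(93) = 1, μ(94) = 1, μ(95) = 1, μ(96) = 0, μ(97) = -1, μ(98) = 0, μ(99) = 0, μ(100) = 0, μ(101) = -1, μ(102) = -1, μ(103) = -1, μ(104) = 0, μ(105) = -1, μ(106) = 1, μ(107) = -1, μ(108) = 0, μ(109) = -1, μ(110) = -1, μ(111) = 1, μ(112) = 0, μ(113) = -1, μ(114) = -1, μ(115) = 1, μ(116) = 0, μ(117) = 0, μ(118) = 1, μ(119) = 1, μ(120) = 0, μ(121) = 0, μ(122) = 1, μ(123) = 1, μ(124) = 0, μ(125) = 0, μ(126) = 0, μ(127) = -1, μ(128) = 0, μ(129) = 1, μ(130) = -1, μ(131) = -1, μ(132) = 0, μ(133) = 1, μ(134) = 1, μ(135) = 0, μ(136) = 0, μ(137) = -1, μ(138) = -1, μ(139) = -1, μ(140) = 0, μ(141) = 1, μ(142) = 1, μ(143) = 1, μ(144) = 0, μ(145) = 1, μ(146) = 1, μ(147) = 0, μ(148) = 0, μ(149) = -1, μ(150) = 0, μ(151) = -1, μ(152) = 0, μ(153) = 0, μ(154) = -1, μ(155) = 1, μ(156) = 0, μ(157) = -1, μ(158) = 1, μ(159) = 1, μ(160) = 0, μ(161) = 1, μ(162) = 0, μ(163) = -1, μ(164) = 0, μ(165) = -1, μ(166) = 1, μ(167) = -1, μ(168) = 0, μ(169) = 0, μ(170) = -1, μ(171) = 0, μ(172) = 0, μ(173) = -1, μ(174) = -1, μ(175) = 0, μ(176) = 0, μ(177) = 1, μ(178) = 1, μ(179) = -1, μ(180) = 0, μ(181) = -1, μ(182) = -1, μ(183) = 1, μ(184) = 0, μ(185) = 1. Summing all 185 values: -3. (Mertens function M(x) = Σ_{n ≤ x} μ(n); on average M(x) should be small (PNT ⟺ M(x) = o(x)).)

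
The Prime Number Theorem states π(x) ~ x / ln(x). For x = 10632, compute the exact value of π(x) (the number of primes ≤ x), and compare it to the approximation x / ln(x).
π(10632) = 1297;  x/ln(x) ≈ 1146.72;  relative error ≈ 11.59%.

Directly count primes up to 10632: π(10632) = 1297. The PNT approximation gives 10632/ln(10632) ≈ 10632/9.27162 ≈ 1146.72. Relative error (π(x) − x/ln(x)) / π(x) ≈ 11.59%; the approximation is known to undercount slightly (Li(x) is a better estimate).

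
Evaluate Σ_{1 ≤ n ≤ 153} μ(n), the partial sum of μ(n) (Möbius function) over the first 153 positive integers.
Σ_{n ≤ 153} μ(n) = -1

Compute μ(n) for each 1 ≤ n ≤ 153: μ(1) = 1, μ(2) = -1, μ(3) = -1, μ(4) = 0, μ(5) = -1, μ(6) = 1, μ(7) = -1, μ(8) = 0, μ(9) = 0, μ(10) = 1, μ(11) = -1, μ(12) = 0, μ(13) = -1, μ(14) = 1, μ(15) = 1, μ(16) = 0, μ(17) = -1, μ(18) = 0, μ(19) = -1, μ(20) = 0, μ(21) = 1, μ(22) = 1, μ(23) = -1, μ(24) = 0, μ(25) = 0, μ(26) = 1, μ(27) = 0, μ(28) = 0, μ(29) = -1, μ(30) = -1, μ(31) = -1, μ(32) = 0, μ(33) = 1, μ(34) = 1, μ(35) = 1, μ(36) = 0, μ(37) = -1, μ(38) = 1, μ(39) = 1, μ(40) = 0, μ(41) = -1, μ(42) = -1, μ(43) = -1, μ(44) = 0, μ(45) = 0, μ(46) = 1, μ(47) = -1, μ(48) = 0, μ(49) = 0, μ(50) = 0, μ(51) = 1, μ(52) = 0, μ(53) = -1, μ(54) = 0, μ(55) = 1, μ(56) = 0, μ(57) = 1, μ(58) = 1, μ(59) = -1, μ(60) = 0, μ(61) = -1, μ(62) = 1, μ(63) = 0, μ(64) = 0, μ(65) = 1, μ(66) = -1, μ(67) = -1, μ(68) = 0, μ(69) = 1, μ(70) = -1, μ(71) = -1, μ(72) = 0, μ(73) = -1, μ(74) = 1, μ(75) = 0, μ(76) = 0, μ(77) = 1, μ(78) = -1, μ(79) = -1, μ(80) = 0, μ(81) = 0, μ(82) = 1, μ(83) = -1, μ(84) = 0, μ(85) = 1, μ(86) = 1, μ(87) = 1, μ(88) = 0, μ(89) = -1, μ(90) = 0, μ(91) = 1, μ(92) = 0, μ(93) = 1, μ(94) = 1, μ(95) = 1, μ(96) = 0, μ(97) = -1, μ(98) = 0, μ(99) = 0, μ(100) = 0, μ(101) = -1, μ(102) = -1, μ(103) = -1, μ(104) = 0, μ(105) = -1, μ(106) = 1, μ(107) = -1, μ(108) = 0, μ(109) = -1, μ(110) = -1, μ(111) = 1, μ(112) = 0, μ(113) = -1, μ(114) = -1, μ(115) = 1, μ(116) = 0, μ(117) = 0, μ(118) = 1, μ(119) = 1, μ(120) = 0, μ(121) = 0, μ(122) = 1, μ(123) = 1, μ(124) = 0, μ(125) = 0, μ(126) = 0, μ(127) = -1, μ(128) = 0, μ(129) = 1, μ(130) = -1, μ(131) = -1, μ(132) = 0, μ(133) = 1, μ(134) = 1, μ(135) = 0, μ(136) = 0, μ(137) = -1, μ(138) = -1, μ(139) = -1, μ(140) = 0, μ(141) = 1, μ(142) = 1, μ(143) = 1, μ(144) = 0, μ(145) = 1, μ(146) = 1, μ(147) = 0, μ(148) = 0, μ(149) = -1, μ(150) = 0, μ(151) = -1, μ(152) = 0, μ(153) = 0. Summing all 153 values: -1. (Mertens function M(x) = Σ_{n ≤ x} μ(n); on average M(x) should be small (PNT ⟺ M(x) = o(x)).)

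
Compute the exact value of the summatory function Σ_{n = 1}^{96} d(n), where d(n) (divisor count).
Σ_{n ≤ 96} d(n) = 459

Compute d(n) for each 1 ≤ n ≤ 96: d(1) = 1, d(2) = 2, d(3) = 2, d(4) = 3, d(5) = 2, d(6) = 4, d(7) = 2, d(8) = 4, d(9) = 3, d(10) = 4, d(11) = 2, d(12) = 6, d(13) = 2, d(14) = 4, d(15) = 4, d(16) = 5, d(17) = 2, d(18) = 6, d(19) = 2, d(20) = 6, d(21) = 4, d(22) = 4, d(23) = 2, d(24) = 8, d(25) = 3, d(26) = 4, d(27) = 4, d(28) = 6, d(29) = 2, d(30) = 8, d(31) = 2, d(32) = 6, d(33) = 4, d(34) = 4, d(35) = 4, d(36) = 9, d(37) = 2, d(38) = 4, d(39) = 4, d(40) = 8, d(41) = 2, d(42) = 8, d(43) = 2, d(44) = 6, d(45) = 6, d(46) = 4, d(47) = 2, d(48) = 10, d(49) = 3, d(50) = 6, d(51) = 4, d(52) = 6, d(53) = 2, d(54) = 8, d(55) = 4, d(56) = 8, d(57) = 4, d(58) = 4, d(59) = 2, d(60) = 12, d(61) = 2, d(62) = 4, d(63) = 6, d(64) = 7, d(65) = 4, d(66) = 8, d(67) = 2, d(68) = 6, d(69) = 4, d(70) = 8, d(71) = 2, d(72) = 12, d(73) = 2, d(74) = 4, d(75) = 6, d(76) = 6, d(77) = 4, d(78) = 8, d(79) = 2, d(80) = 10, d(81) = 5, d(82) = 4, d(83) = 2, d(84) = 12, d(85) = 4, d(86) = 4, d(87) = 4, d(88) = 8, d(89) = 2, d(90) = 12, d(91) = 4, d(92) = 6, d(93) = 4, d(94) = 4, d(95) = 4, d(96) = 12. Summing all 96 values: 459. (Dirichlet's divisor formula: Σ_{n ≤ x} d(n) = x ln(x) + (2γ − 1) x + O(√x). For x = 96, the asymptotic estimate is ≈ 453.00.)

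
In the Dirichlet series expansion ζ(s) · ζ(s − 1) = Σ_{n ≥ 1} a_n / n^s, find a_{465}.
σ(465) = 768

In the product (Σ m^0/m^s)(Σ k / k^s) = Σ (Σ_{d | n} d) / n^s, the coefficient of 1/n^s is σ(n) = Σ_{d | n} d. For n = 465, divisors are [1, 3, 5, 15, 31, 93, 155, 465]; summing: σ(465) = 768.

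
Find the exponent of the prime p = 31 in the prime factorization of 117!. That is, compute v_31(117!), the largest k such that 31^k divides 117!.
v_31(117!) = 3

Legendre's formula: v_p(n!) = Σ_{k ≥ 1} ⌊n / p^k⌋. For p = 31, n = 117, the terms are:
  ⌊117/31^1⌋ = ⌊117/31⌋ = 3
(the next term ⌊117/31^2⌋ = 0, terminating the sum). Summing: v_31(117!) = 3 = 3.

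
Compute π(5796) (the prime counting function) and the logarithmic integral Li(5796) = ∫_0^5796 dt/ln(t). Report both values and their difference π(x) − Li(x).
π(5796) = 760;  Li(5796) ≈ 776.92;  π(x) − Li(x) ≈ -16.92.

Direct count of primes ≤ 5796 gives π(5796) = 760. Numerical evaluation of the logarithmic integral gives Li(5796) ≈ 776.92. The difference π(x) − Li(x) ≈ -16.92 is typically negative for small/moderate x (Li(x) overestimates), though Littlewood's theorem shows this sign changes infinitely often.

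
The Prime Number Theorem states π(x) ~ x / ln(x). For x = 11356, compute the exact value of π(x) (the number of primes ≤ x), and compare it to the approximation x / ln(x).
π(11356) = 1372;  x/ln(x) ≈ 1216.17;  relative error ≈ 11.36%.

Directly count primes up to 11356: π(11356) = 1372. The PNT approximation gives 11356/ln(11356) ≈ 11356/9.33750 ≈ 1216.17. Relative error (π(x) − x/ln(x)) / π(x) ≈ 11.36%; the approximation is known to undercount slightly (Li(x) is a better estimate).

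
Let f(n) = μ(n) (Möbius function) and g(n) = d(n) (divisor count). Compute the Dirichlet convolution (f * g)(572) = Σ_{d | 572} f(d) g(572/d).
(μ * d)(572) = 1

Divisors of 572: [1, 2, 4, 11, 13, 22, 26, 44, 52, 143, 286, 572]. For each d | 572:
  d = 1: μ(1) · d(572/1) = 1 · 12 = 12
  d = 2: μ(2) · d(572/2) = -1 · 8 = -8
  d = 4: μ(4) · d(572/4) = 0 · 4 = 0
  d = 11: μ(11) · d(572/11) = -1 · 6 = -6
  d = 13: μ(13) · d(572/13) = -1 · 6 = -6
  d = 22: μ(22) · d(572/22) = 1 · 4 = 4
  d = 26: μ(26) · d(572/26) = 1 · 4 = 4
  d = 44: μ(44) · d(572/44) = 0 · 2 = 0
  d = 52: μ(52) · d(572/52) = 0 · 2 = 0
  d = 143: μ(143) · d(572/143) = 1 · 3 = 3
  d = 286: μ(286) · d(572/286) = -1 · 2 = -2
  d = 572: μ(572) · d(572/572) = 0 · 1 = 0
Summing: (μ * d)(572) = 12 + -8 + 0 + -6 + -6 + 4 + 4 + 0 + 0 + 3 + -2 + 0 = 1.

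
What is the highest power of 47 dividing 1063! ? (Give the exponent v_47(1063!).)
v_47(1063!) = 22

Legendre's formula: v_p(n!) = Σ_{k ≥ 1} ⌊n / p^k⌋. For p = 47, n = 1063, the terms are:
  ⌊1063/47^1⌋ = ⌊1063/47⌋ = 22
(the next term ⌊1063/47^2⌋ = 0, terminating the sum). Summing: v_47(1063!) = 22 = 22.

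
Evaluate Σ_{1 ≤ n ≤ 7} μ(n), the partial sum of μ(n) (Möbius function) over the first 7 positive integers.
Σ_{n ≤ 7} μ(n) = -2

Compute μ(n) for each 1 ≤ n ≤ 7: μ(1) = 1, μ(2) = -1, μ(3) = -1, μ(4) = 0, μ(5) = -1, μ(6) = 1, μ(7) = -1. Summing all 7 values: -2. (Mertens function M(x) = Σ_{n ≤ x} μ(n); on average M(x) should be small (PNT ⟺ M(x) = o(x)).)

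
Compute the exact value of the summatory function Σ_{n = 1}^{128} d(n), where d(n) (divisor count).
Σ_{n ≤ 128} d(n) = 645

Compute d(n) for each 1 ≤ n ≤ 128: d(1) = 1, d(2) = 2, d(3) = 2, d(4) = 3, d(5) = 2, d(6) = 4, d(7) = 2, d(8) = 4, d(9) = 3, d(10) = 4, d(11) = 2, d(12) = 6, d(13) = 2, d(14) = 4, d(15) = 4, d(16) = 5, d(17) = 2, d(18) = 6, d(19) = 2, d(20) = 6, d(21) = 4, d(22) = 4, d(23) = 2, d(24) = 8, d(25) = 3, d(26) = 4, d(27) = 4, d(28) = 6, d(29) = 2, d(30) = 8, d(31) = 2, d(32) = 6, d(33) = 4, d(34) = 4, d(35) = 4, d(36) = 9, d(37) = 2, d(38) = 4, d(39) = 4, d(40) = 8, d(41) = 2, d(42) = 8, d(43) = 2, d(44) = 6, d(45) = 6, d(46) = 4, d(47) = 2, d(48) = 10, d(49) = 3, d(50) = 6, d(51) = 4, d(52) = 6, d(53) = 2, d(54) = 8, d(55) = 4, d(56) = 8, d(57) = 4, d(58) = 4, d(59) = 2, d(60) = 12, d(61) = 2, d(62) = 4, d(63) = 6, d(64) = 7, d(65) = 4, d(66) = 8, d(67) = 2, d(68) = 6, d(69) = 4, d(70) = 8, d(71) = 2, d(72) = 12, d(73) = 2, d(74) = 4, d(75) = 6, d(76) = 6, d(77) = 4, d(78) = 8, d(79) = 2, d(80) = 10, d(81) = 5, d(82) = 4, d(83) = 2, d(84) = 12, d(85) = 4, d(86) = 4, d(87) = 4, d(88) = 8, d(89) = 2, d(90) = 12, d(91) = 4, d(92) = 6, d(93) = 4, d(94) = 4, d(95) = 4, d(96) = 12, d(97) = 2, d(98) = 6, d(99) = 6, d(100) = 9, d(101) = 2, d(102) = 8, d(103) = 2, d(104) = 8, d(105) = 8, d(106) = 4, d(107) = 2, d(108) = 12, d(109) = 2, d(110) = 8, d(111) = 4, d(112) = 10, d(113) = 2, d(114) = 8, d(115) = 4, d(116) = 6, d(117) = 6, d(118) = 4, d(119) = 4, d(120) = 16, d(121) = 3, d(122) = 4, d(123) = 4, d(124) = 6, d(125) = 4, d(126) = 12, d(127) = 2, d(128) = 8. Summing all 128 values: 645. (Dirichlet's divisor formula: Σ_{n ≤ x} d(n) = x ln(x) + (2γ − 1) x + O(√x). For x = 128, the asymptotic estimate is ≈ 640.83.)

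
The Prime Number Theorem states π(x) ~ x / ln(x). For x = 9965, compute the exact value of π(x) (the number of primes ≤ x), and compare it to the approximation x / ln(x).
π(9965) = 1227;  x/ln(x) ≈ 1082.35;  relative error ≈ 11.79%.

Directly count primes up to 9965: π(9965) = 1227. The PNT approximation gives 9965/ln(9965) ≈ 9965/9.20683 ≈ 1082.35. Relative error (π(x) − x/ln(x)) / π(x) ≈ 11.79%; the approximation is known to undercount slightly (Li(x) is a better estimate).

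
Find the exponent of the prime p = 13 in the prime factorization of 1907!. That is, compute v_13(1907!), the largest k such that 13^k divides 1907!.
v_13(1907!) = 157

Legendre's formula: v_p(n!) = Σ_{k ≥ 1} ⌊n / p^k⌋. For p = 13, n = 1907, the terms are:
  ⌊1907/13^1⌋ = ⌊1907/13⌋ = 146
  ⌊1907/13^2⌋ = ⌊1907/169⌋ = 11
(the next term ⌊1907/13^3⌋ = 0, terminating the sum). Summing: v_13(1907!) = 146 + 11 = 157.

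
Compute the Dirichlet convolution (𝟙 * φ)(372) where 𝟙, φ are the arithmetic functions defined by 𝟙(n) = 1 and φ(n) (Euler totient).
(𝟙 * φ)(372) = 372

Divisors of 372: [1, 2, 3, 4, 6, 12, 31, 62, 93, 124, 186, 372]. For each d | 372:
  d = 1: 𝟙(1) · φ(372/1) = 1 · 120 = 120
  d = 2: 𝟙(2) · φ(372/2) = 1 · 60 = 60
  d = 3: 𝟙(3) · φ(372/3) = 1 · 60 = 60
  d = 4: 𝟙(4) · φ(372/4) = 1 · 60 = 60
  d = 6: 𝟙(6) · φ(372/6) = 1 · 30 = 30
  d = 12: 𝟙(12) · φ(372/12) = 1 · 30 = 30
  d = 31: 𝟙(31) · φ(372/31) = 1 · 4 = 4
  d = 62: 𝟙(62) · φ(372/62) = 1 · 2 = 2
  d = 93: 𝟙(93) · φ(372/93) = 1 · 2 = 2
  d = 124: 𝟙(124) · φ(372/124) = 1 · 2 = 2
  d = 186: 𝟙(186) · φ(372/186) = 1 · 1 = 1
  d = 372: 𝟙(372) · φ(372/372) = 1 · 1 = 1
Summing: (𝟙 * φ)(372) = 120 + 60 + 60 + 60 + 30 + 30 + 4 + 2 + 2 + 2 + 1 + 1 = 372.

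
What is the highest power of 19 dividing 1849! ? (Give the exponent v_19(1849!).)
v_19(1849!) = 102

Legendre's formula: v_p(n!) = Σ_{k ≥ 1} ⌊n / p^k⌋. For p = 19, n = 1849, the terms are:
  ⌊1849/19^1⌋ = ⌊1849/19⌋ = 97
  ⌊1849/19^2⌋ = ⌊1849/361⌋ = 5
(the next term ⌊1849/19^3⌋ = 0, terminating the sum). Summing: v_19(1849!) = 97 + 5 = 102.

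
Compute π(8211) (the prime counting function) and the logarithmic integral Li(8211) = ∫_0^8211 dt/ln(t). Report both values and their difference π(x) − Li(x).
π(8211) = 1029;  Li(8211) ≈ 1049.86;  π(x) − Li(x) ≈ -20.86.

Direct count of primes ≤ 8211 gives π(8211) = 1029. Numerical evaluation of the logarithmic integral gives Li(8211) ≈ 1049.86. The difference π(x) − Li(x) ≈ -20.86 is typically negative for small/moderate x (Li(x) overestimates), though Littlewood's theorem shows this sign changes infinitely often.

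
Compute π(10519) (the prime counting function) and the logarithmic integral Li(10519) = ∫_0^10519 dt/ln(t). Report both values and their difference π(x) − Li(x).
π(10519) = 1286;  Li(10519) ≈ 1302.33;  π(x) − Li(x) ≈ -16.33.

Direct count of primes ≤ 10519 gives π(10519) = 1286. Numerical evaluation of the logarithmic integral gives Li(10519) ≈ 1302.33. The difference π(x) − Li(x) ≈ -16.33 is typically negative for small/moderate x (Li(x) overestimates), though Littlewood's theorem shows this sign changes infinitely often.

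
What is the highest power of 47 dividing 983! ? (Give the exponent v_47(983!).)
v_47(983!) = 20

Legendre's formula: v_p(n!) = Σ_{k ≥ 1} ⌊n / p^k⌋. For p = 47, n = 983, the terms are:
  ⌊983/47^1⌋ = ⌊983/47⌋ = 20
(the next term ⌊983/47^2⌋ = 0, terminating the sum). Summing: v_47(983!) = 20 = 20.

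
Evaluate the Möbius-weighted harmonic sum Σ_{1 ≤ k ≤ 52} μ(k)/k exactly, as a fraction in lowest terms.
Σ μ(k)/k = -184943596214571/204963260862830470

Values of μ(k) for 1 ≤ k ≤ 52: μ(1) = 1, μ(2) = -1, μ(3) = -1, μ(5) = -1, μ(6) = 1, μ(7) = -1, μ(10) = 1, μ(11) = -1, μ(13) = -1, μ(14) = 1, μ(15) = 1, μ(17) = -1, μ(19) = -1, μ(21) = 1, μ(22) = 1, μ(23) = -1, μ(26) = 1, μ(29) = -1, μ(30) = -1, μ(31) = -1, μ(33) = 1, μ(34) = 1, μ(35) = 1, μ(37) = -1, μ(38) = 1, μ(39) = 1, μ(41) = -1, μ(42) = -1, μ(43) = -1, μ(46) = 1, μ(47) = -1, μ(51) = 1, with μ = 0 on non-squarefree integers. Summing μ(k)/k for k where μ(k) ≠ 0 gives -184943596214571/204963260862830470 ≈ -0.0009. (PNT ⟺ this sum → 0 as n → ∞.)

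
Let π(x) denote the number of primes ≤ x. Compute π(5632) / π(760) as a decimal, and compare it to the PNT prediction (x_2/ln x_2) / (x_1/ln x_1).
π(5632)/π(760) = 739/134 ≈ 5.5149;  PNT prediction ≈ 5.6919.

π(760) = 134 and π(5632) = 739, so π(5632)/π(760) ≈ 5.5149. The PNT-predicted ratio is (5632/ln(5632)) / (760/ln(760)) ≈ 5.6919. The two agree to within a few percent, as expected.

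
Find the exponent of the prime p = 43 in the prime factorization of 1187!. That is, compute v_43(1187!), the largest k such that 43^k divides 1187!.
v_43(1187!) = 27

Legendre's formula: v_p(n!) = Σ_{k ≥ 1} ⌊n / p^k⌋. For p = 43, n = 1187, the terms are:
  ⌊1187/43^1⌋ = ⌊1187/43⌋ = 27
(the next term ⌊1187/43^2⌋ = 0, terminating the sum). Summing: v_43(1187!) = 27 = 27.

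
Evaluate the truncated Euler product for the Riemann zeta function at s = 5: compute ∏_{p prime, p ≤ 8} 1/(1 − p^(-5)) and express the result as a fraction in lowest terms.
∏ = 8508543750/8205616331

The primes p ≤ 8 are [2, 3, 5, 7]. For each prime, (1 − 1/p^5)^(-1) = p^5 / (p^5 − 1). The product is (1 − 1/2^5)^(-1), (1 − 1/3^5)^(-1), (1 − 1/5^5)^(-1), (1 − 1/7^5)^(-1) = ∏ p^5 / (p^5 − 1) = 8508543750/8205616331.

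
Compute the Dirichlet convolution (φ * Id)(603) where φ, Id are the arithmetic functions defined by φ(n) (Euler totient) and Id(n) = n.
(φ * Id)(603) = 2793

Divisors of 603: [1, 3, 9, 67, 201, 603]. For each d | 603:
  d = 1: φ(1) · Id(603/1) = 1 · 603 = 603
  d = 3: φ(3) · Id(603/3) = 2 · 201 = 402
  d = 9: φ(9) · Id(603/9) = 6 · 67 = 402
  d = 67: φ(67) · Id(603/67) = 66 · 9 = 594
  d = 201: φ(201) · Id(603/201) = 132 · 3 = 396
  d = 603: φ(603) · Id(603/603) = 396 · 1 = 396
Summing: (φ * Id)(603) = 603 + 402 + 402 + 594 + 396 + 396 = 2793.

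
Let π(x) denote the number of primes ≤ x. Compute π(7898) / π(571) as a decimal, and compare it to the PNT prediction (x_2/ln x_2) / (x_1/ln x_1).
π(7898)/π(571) = 997/105 ≈ 9.4952;  PNT prediction ≈ 9.7830.

π(571) = 105 and π(7898) = 997, so π(7898)/π(571) ≈ 9.4952. The PNT-predicted ratio is (7898/ln(7898)) / (571/ln(571)) ≈ 9.7830. The two agree to within a few percent, as expected.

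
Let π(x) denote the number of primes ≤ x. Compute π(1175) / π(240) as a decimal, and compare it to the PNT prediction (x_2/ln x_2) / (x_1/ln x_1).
π(1175)/π(240) = 193/52 ≈ 3.7115;  PNT prediction ≈ 3.7958.

π(240) = 52 and π(1175) = 193, so π(1175)/π(240) ≈ 3.7115. The PNT-predicted ratio is (1175/ln(1175)) / (240/ln(240)) ≈ 3.7958. The two agree to within a few percent, as expected.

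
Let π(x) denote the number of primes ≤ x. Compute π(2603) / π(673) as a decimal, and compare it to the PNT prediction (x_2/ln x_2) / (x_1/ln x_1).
π(2603)/π(673) = 378/122 ≈ 3.0984;  PNT prediction ≈ 3.2025.

π(673) = 122 and π(2603) = 378, so π(2603)/π(673) ≈ 3.0984. The PNT-predicted ratio is (2603/ln(2603)) / (673/ln(673)) ≈ 3.2025. The two agree to within a few percent, as expected.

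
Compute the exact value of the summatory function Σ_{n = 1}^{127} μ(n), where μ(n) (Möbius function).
Σ_{n ≤ 127} μ(n) = -2

Compute μ(n) for each 1 ≤ n ≤ 127: μ(1) = 1, μ(2) = -1, μ(3) = -1, μ(4) = 0, μ(5) = -1, μ(6) = 1, μ(7) = -1, μ(8) = 0, μ(9) = 0, μ(10) = 1, μ(11) = -1, μ(12) = 0, μ(13) = -1, μ(14) = 1, μ(15) = 1, μ(16) = 0, μ(17) = -1, μ(18) = 0, μ(19) = -1, μ(20) = 0, μ(21) = 1, μ(22) = 1, μ(23) = -1, μ(24) = 0, μ(25) = 0, μ(26) = 1, μ(27) = 0, μ(28) = 0, μ(29) = -1, μ(30) = -1, μ(31) = -1, μ(32) = 0, μ(33) = 1, μ(34) = 1, μ(35) = 1, μ(36) = 0, μ(37) = -1, μ(38) = 1, μ(39) = 1, μ(40) = 0, μ(41) = -1, μ(42) = -1, μ(43) = -1, μ(44) = 0, μ(45) = 0, μ(46) = 1, μ(47) = -1, μ(48) = 0, μ(49) = 0, μ(50) = 0, μ(51) = 1, μ(52) = 0, μ(53) = -1, μ(54) = 0, μ(55) = 1, μ(56) = 0, μ(57) = 1, μ(58) = 1, μ(59) = -1, μ(60) = 0, μ(61) = -1, μ(62) = 1, μ(63) = 0, μ(64) = 0, μ(65) = 1, μ(66) = -1, μ(67) = -1, μ(68) = 0, μ(69) = 1, μ(70) = -1, μ(71) = -1, μ(72) = 0, μ(73) = -1, μ(74) = 1, μ(75) = 0, μ(76) = 0, μ(77) = 1, μ(78) = -1, μ(79) = -1, μ(80) = 0, μ(81) = 0, μ(82) = 1, μ(83) = -1, μ(84) = 0, μ(85) = 1, μ(86) = 1, μ(87) = 1, μ(88) = 0, μ(89) = -1, μ(90) = 0, μ(91) = 1, μ(92) = 0, μ(93) = 1, μ(94) = 1, μ(95) = 1, μ(96) = 0, μ(97) = -1, μ(98) = 0, μ(99) = 0, μ(100) = 0, μ(101) = -1, μ(102) = -1, μ(103) = -1, μ(104) = 0, μ(105) = -1, μ(106) = 1, μ(107) = -1, μ(108) = 0, μ(109) = -1, μ(110) = -1, μ(111) = 1, μ(112) = 0, μ(113) = -1, μ(114) = -1, μ(115) = 1, μ(116) = 0, μ(117) = 0, μ(118) = 1, μ(119) = 1, μ(120) = 0, μ(121) = 0, μ(122) = 1, μ(123) = 1, μ(124) = 0, μ(125) = 0, μ(126) = 0, μ(127) = -1. Summing all 127 values: -2. (Mertens function M(x) = Σ_{n ≤ x} μ(n); on average M(x) should be small (PNT ⟺ M(x) = o(x)).)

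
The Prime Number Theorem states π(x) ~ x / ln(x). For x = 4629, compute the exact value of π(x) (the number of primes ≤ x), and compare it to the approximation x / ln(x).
π(4629) = 624;  x/ln(x) ≈ 548.45;  relative error ≈ 12.11%.

Directly count primes up to 4629: π(4629) = 624. The PNT approximation gives 4629/ln(4629) ≈ 4629/8.44010 ≈ 548.45. Relative error (π(x) − x/ln(x)) / π(x) ≈ 12.11%; the approximation is known to undercount slightly (Li(x) is a better estimate).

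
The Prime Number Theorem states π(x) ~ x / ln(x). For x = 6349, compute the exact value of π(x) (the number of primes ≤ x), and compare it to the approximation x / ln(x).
π(6349) = 826;  x/ln(x) ≈ 725.10;  relative error ≈ 12.22%.

Directly count primes up to 6349: π(6349) = 826. The PNT approximation gives 6349/ln(6349) ≈ 6349/8.75605 ≈ 725.10. Relative error (π(x) − x/ln(x)) / π(x) ≈ 12.22%; the approximation is known to undercount slightly (Li(x) is a better estimate).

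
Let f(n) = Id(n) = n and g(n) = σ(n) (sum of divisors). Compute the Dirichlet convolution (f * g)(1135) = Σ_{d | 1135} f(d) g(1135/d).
(Id * σ)(1135) = 5005

Divisors of 1135: [1, 5, 227, 1135]. For each d | 1135:
  d = 1: Id(1) · σ(1135/1) = 1 · 1368 = 1368
  d = 5: Id(5) · σ(1135/5) = 5 · 228 = 1140
  d = 227: Id(227) · σ(1135/227) = 227 · 6 = 1362
  d = 1135: Id(1135) · σ(1135/1135) = 1135 · 1 = 1135
Summing: (Id * σ)(1135) = 1368 + 1140 + 1362 + 1135 = 5005.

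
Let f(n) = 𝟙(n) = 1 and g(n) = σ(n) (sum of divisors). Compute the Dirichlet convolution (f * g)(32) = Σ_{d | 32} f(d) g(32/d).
(𝟙 * σ)(32) = 120

Divisors of 32: [1, 2, 4, 8, 16, 32]. For each d | 32:
  d = 1: 𝟙(1) · σ(32/1) = 1 · 63 = 63
  d = 2: 𝟙(2) · σ(32/2) = 1 · 31 = 31
  d = 4: 𝟙(4) · σ(32/4) = 1 · 15 = 15
  d = 8: 𝟙(8) · σ(32/8) = 1 · 7 = 7
  d = 16: 𝟙(16) · σ(32/16) = 1 · 3 = 3
  d = 32: 𝟙(32) · σ(32/32) = 1 · 1 = 1
Summing: (𝟙 * σ)(32) = 63 + 31 + 15 + 7 + 3 + 1 = 120.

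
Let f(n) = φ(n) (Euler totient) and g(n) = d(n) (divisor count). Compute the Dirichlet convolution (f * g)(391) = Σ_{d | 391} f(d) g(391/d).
(φ * d)(391) = 432

Divisors of 391: [1, 17, 23, 391]. For each d | 391:
  d = 1: φ(1) · d(391/1) = 1 · 4 = 4
  d = 17: φ(17) · d(391/17) = 16 · 2 = 32
  d = 23: φ(23) · d(391/23) = 22 · 2 = 44
  d = 391: φ(391) · d(391/391) = 352 · 1 = 352
Summing: (φ * d)(391) = 4 + 32 + 44 + 352 = 432.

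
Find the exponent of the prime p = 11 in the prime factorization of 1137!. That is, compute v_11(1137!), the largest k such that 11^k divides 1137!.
v_11(1137!) = 112

Legendre's formula: v_p(n!) = Σ_{k ≥ 1} ⌊n / p^k⌋. For p = 11, n = 1137, the terms are:
  ⌊1137/11^1⌋ = ⌊1137/11⌋ = 103
  ⌊1137/11^2⌋ = ⌊1137/121⌋ = 9
(the next term ⌊1137/11^3⌋ = 0, terminating the sum). Summing: v_11(1137!) = 103 + 9 = 112.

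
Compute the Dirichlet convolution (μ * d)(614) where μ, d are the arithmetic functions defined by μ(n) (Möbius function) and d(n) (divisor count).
(μ * d)(614) = 1

Divisors of 614: [1, 2, 307, 614]. For each d | 614:
  d = 1: μ(1) · d(614/1) = 1 · 4 = 4
  d = 2: μ(2) · d(614/2) = -1 · 2 = -2
  d = 307: μ(307) · d(614/307) = -1 · 2 = -2
  d = 614: μ(614) · d(614/614) = 1 · 1 = 1
Summing: (μ * d)(614) = 4 + -2 + -2 + 1 = 1.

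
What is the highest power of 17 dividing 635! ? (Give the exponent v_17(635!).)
v_17(635!) = 39

Legendre's formula: v_p(n!) = Σ_{k ≥ 1} ⌊n / p^k⌋. For p = 17, n = 635, the terms are:
  ⌊635/17^1⌋ = ⌊635/17⌋ = 37
  ⌊635/17^2⌋ = ⌊635/289⌋ = 2
(the next term ⌊635/17^3⌋ = 0, terminating the sum). Summing: v_17(635!) = 37 + 2 = 39.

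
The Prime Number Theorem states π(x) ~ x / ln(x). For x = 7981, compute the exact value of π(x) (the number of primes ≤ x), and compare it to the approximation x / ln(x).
π(7981) = 1006;  x/ln(x) ≈ 888.28;  relative error ≈ 11.70%.

Directly count primes up to 7981: π(7981) = 1006. The PNT approximation gives 7981/ln(7981) ≈ 7981/8.98482 ≈ 888.28. Relative error (π(x) − x/ln(x)) / π(x) ≈ 11.70%; the approximation is known to undercount slightly (Li(x) is a better estimate).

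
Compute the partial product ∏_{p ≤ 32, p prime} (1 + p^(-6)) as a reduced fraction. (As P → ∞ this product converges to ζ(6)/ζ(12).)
∏ = 27817995139941732182652708678753385001734002671757520/27350499395438163022926501194256392285250955967934357

The primes p ≤ 32 are [2, 3, 5, 7, 11, 13, 17, 19, 23, 29, 31]. For each, (1 + 1/p^6) = (p^6 + 1)/p^6. Multiplying these fractions over p ∈ [2, 3, 5, 7, 11, 13, 17, 19, 23, 29, 31] gives 27817995139941732182652708678753385001734002671757520/27350499395438163022926501194256392285250955967934357. (In the limit P → ∞ this tends to ζ(6)/ζ(12).)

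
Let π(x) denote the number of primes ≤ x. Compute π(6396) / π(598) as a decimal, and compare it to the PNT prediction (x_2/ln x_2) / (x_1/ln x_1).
π(6396)/π(598) = 833/108 ≈ 7.7130;  PNT prediction ≈ 7.8033.

π(598) = 108 and π(6396) = 833, so π(6396)/π(598) ≈ 7.7130. The PNT-predicted ratio is (6396/ln(6396)) / (598/ln(598)) ≈ 7.8033. The two agree to within a few percent, as expected.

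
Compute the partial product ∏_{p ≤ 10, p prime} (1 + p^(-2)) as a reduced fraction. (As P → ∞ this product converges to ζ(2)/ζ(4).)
∏ = 650/441

The primes p ≤ 10 are [2, 3, 5, 7]. For each, (1 + 1/p^2) = (p^2 + 1)/p^2. Multiplying these fractions over p ∈ [2, 3, 5, 7] gives 650/441. (In the limit P → ∞ this tends to ζ(2)/ζ(4).)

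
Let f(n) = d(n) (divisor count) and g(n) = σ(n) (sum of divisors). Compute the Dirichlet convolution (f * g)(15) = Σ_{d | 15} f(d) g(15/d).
(d * σ)(15) = 48

Divisors of 15: [1, 3, 5, 15]. For each d | 15:
  d = 1: d(1) · σ(15/1) = 1 · 24 = 24
  d = 3: d(3) · σ(15/3) = 2 · 6 = 12
  d = 5: d(5) · σ(15/5) = 2 · 4 = 8
  d = 15: d(15) · σ(15/15) = 4 · 1 = 4
Summing: (d * σ)(15) = 24 + 12 + 8 + 4 = 48.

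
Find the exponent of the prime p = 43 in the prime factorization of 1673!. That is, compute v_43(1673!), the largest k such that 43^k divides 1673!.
v_43(1673!) = 38

Legendre's formula: v_p(n!) = Σ_{k ≥ 1} ⌊n / p^k⌋. For p = 43, n = 1673, the terms are:
  ⌊1673/43^1⌋ = ⌊1673/43⌋ = 38
(the next term ⌊1673/43^2⌋ = 0, terminating the sum). Summing: v_43(1673!) = 38 = 38.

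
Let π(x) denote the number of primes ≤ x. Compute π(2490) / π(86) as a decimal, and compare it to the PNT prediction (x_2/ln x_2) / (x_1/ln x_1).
π(2490)/π(86) = 367/23 ≈ 15.9565;  PNT prediction ≈ 16.4921.

π(86) = 23 and π(2490) = 367, so π(2490)/π(86) ≈ 15.9565. The PNT-predicted ratio is (2490/ln(2490)) / (86/ln(86)) ≈ 16.4921. The two agree to within a few percent, as expected.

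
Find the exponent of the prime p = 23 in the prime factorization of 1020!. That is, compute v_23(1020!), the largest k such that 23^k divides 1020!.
v_23(1020!) = 45

Legendre's formula: v_p(n!) = Σ_{k ≥ 1} ⌊n / p^k⌋. For p = 23, n = 1020, the terms are:
  ⌊1020/23^1⌋ = ⌊1020/23⌋ = 44
  ⌊1020/23^2⌋ = ⌊1020/529⌋ = 1
(the next term ⌊1020/23^3⌋ = 0, terminating the sum). Summing: v_23(1020!) = 44 + 1 = 45.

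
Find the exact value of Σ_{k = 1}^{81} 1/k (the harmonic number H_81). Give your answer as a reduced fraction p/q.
H_81 = 44031838385838021258243173365847173/8845597978580177157715301537899200

Direct summation: H_81 = 1 + 1/2 + ... + 1/81. The least common denominator is lcm(1, ..., 81) = 97301577764381948734868316916891200; over this denominator the numerator is 97301577764381948734868316916891200 + 48650788882190974367434158458445600 + 32433859254793982911622772305630400 + 24325394441095487183717079229222800 + 19460315552876389746973663383378240 + 16216929627396991455811386152815200 + 13900225394911706962124045273841600 + 12162697220547743591858539614611400 + 10811286418264660970540924101876800 + 9730157776438194873486831691689120 + 8845597978580177157715301537899200 + 8108464813698495727905693076407600 + 7484736751106303748836024378222400 + 6950112697455853481062022636920800 + 6486771850958796582324554461126080 + 6081348610273871795929269807305700 + 5723622221434232278521665700993600 + 5405643209132330485270462050938400 + 5121135671809576249203595627204800 + 4865078888219097436743415845844560 + 4633408464970568987374681757947200 + 4422798989290088578857650768949600 + 4230503381060084727602970300734400 + 4054232406849247863952846538203800 + 3892063110575277949394732676675648 + 3742368375553151874418012189111200 + 3603762139421553656846974700625600 + 3475056348727926740531011318460400 + 3355226819461446508098907479892800 + 3243385925479398291162277230563040 + 3138760573044578991447365061835200 + 3040674305136935897964634903652850 + 2948532659526725719238433845966400 + 2861811110717116139260832850496800 + 2780045078982341392424809054768320 + 2702821604566165242635231025469200 + 2629772372010322938780224781537600 + 2560567835904788124601797813602400 + 2494912250368767916278674792740800 + 2432539444109548718371707922922280 + 2373209213765413383777276022363200 + 2316704232485284493687340878973600 + 2262827389869347644996937602718400 + 2211399494645044289428825384474800 + 2162257283652932194108184820375360 + 2115251690530042363801485150367200 + 2070246335412381887975921636529600 + 2027116203424623931976423269101900 + 1985746484987386708874863610548800 + 1946031555287638974697366338337824 + 1907874073811410759507221900331200 + 1871184187776575937209006094555600 + 1835878825743055636506949375790400 + 1801881069710776828423487350312800 + 1769119595716035431543060307579840 + 1737528174363963370265505659230200 + 1707045223936525416401198542401600 + 1677613409730723254049453739946400 + 1649179284142066927709632490116800 + 1621692962739699145581138615281520 + 1595107832202982766145382244539200 + 1569380286522289495723682530917600 + 1544469488323522995791560585982400 + 1520337152568467948982317451826425 + 1496947350221260749767204875644480 + 1474266329763362859619216922983200 + 1452262354692267891565198759953600 + 1430905555358558069630416425248400 + 1410167793686694909200990100244800 + 1390022539491170696212404527384160 + 1370444757244816179364342491787200 + 1351410802283082621317615512734600 + 1332898325539478749792716670094400 + 1314886186005161469390112390768800 + 1297354370191759316464910892225216 + 1280283917952394062300898906801200 + 1263656854082882451102185933985600 + 1247456125184383958139337396370400 + 1231665541321290490314788821732800 + 1216269722054774359185853961461140 + 1201254046473851218948991566875200 = 484350222244218233840674907024318903, so H_81 = 484350222244218233840674907024318903/97301577764381948734868316916891200; reducing by gcd(484350222244218233840674907024318903, 97301577764381948734868316916891200) = 11 gives 44031838385838021258243173365847173/8845597978580177157715301537899200 ≈ 4.97782. (The PNT-adjacent estimate ln(81) + γ ≈ 4.97166 matches within O(1/n).)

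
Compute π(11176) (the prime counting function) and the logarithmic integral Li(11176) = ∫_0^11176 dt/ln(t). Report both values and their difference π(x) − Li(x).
π(11176) = 1354;  Li(11176) ≈ 1373.04;  π(x) − Li(x) ≈ -19.04.

Direct count of primes ≤ 11176 gives π(11176) = 1354. Numerical evaluation of the logarithmic integral gives Li(11176) ≈ 1373.04. The difference π(x) − Li(x) ≈ -19.04 is typically negative for small/moderate x (Li(x) overestimates), though Littlewood's theorem shows this sign changes infinitely often.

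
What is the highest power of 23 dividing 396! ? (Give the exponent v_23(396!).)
v_23(396!) = 17

Legendre's formula: v_p(n!) = Σ_{k ≥ 1} ⌊n / p^k⌋. For p = 23, n = 396, the terms are:
  ⌊396/23^1⌋ = ⌊396/23⌋ = 17
(the next term ⌊396/23^2⌋ = 0, terminating the sum). Summing: v_23(396!) = 17 = 17.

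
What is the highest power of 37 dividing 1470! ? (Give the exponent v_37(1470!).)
v_37(1470!) = 40

Legendre's formula: v_p(n!) = Σ_{k ≥ 1} ⌊n / p^k⌋. For p = 37, n = 1470, the terms are:
  ⌊1470/37^1⌋ = ⌊1470/37⌋ = 39
  ⌊1470/37^2⌋ = ⌊1470/1369⌋ = 1
(the next term ⌊1470/37^3⌋ = 0, terminating the sum). Summing: v_37(1470!) = 39 + 1 = 40.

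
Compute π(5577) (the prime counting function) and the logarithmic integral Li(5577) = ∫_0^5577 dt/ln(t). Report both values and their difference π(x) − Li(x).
π(5577) = 736;  Li(5577) ≈ 751.59;  π(x) − Li(x) ≈ -15.59.

Direct count of primes ≤ 5577 gives π(5577) = 736. Numerical evaluation of the logarithmic integral gives Li(5577) ≈ 751.59. The difference π(x) − Li(x) ≈ -15.59 is typically negative for small/moderate x (Li(x) overestimates), though Littlewood's theorem shows this sign changes infinitely often.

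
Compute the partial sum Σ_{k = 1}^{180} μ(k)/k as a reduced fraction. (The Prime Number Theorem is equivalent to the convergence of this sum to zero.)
Σ μ(k)/k = -144087981517635476714028475868546320125145063113926500300851703048561/29819592777931214269172453467810429868925511217482600306406141434158090

Values of μ(k) for 1 ≤ k ≤ 180: μ(1) = 1, μ(2) = -1, μ(3) = -1, μ(5) = -1, μ(6) = 1, μ(7) = -1, μ(10) = 1, μ(11) = -1, μ(13) = -1, μ(14) = 1, μ(15) = 1, μ(17) = -1, μ(19) = -1, μ(21) = 1, μ(22) = 1, μ(23) = -1, μ(26) = 1, μ(29) = -1, μ(30) = -1, μ(31) = -1, μ(33) = 1, μ(34) = 1, μ(35) = 1, μ(37) = -1, μ(38) = 1, μ(39) = 1, μ(41) = -1, μ(42) = -1, μ(43) = -1, μ(46) = 1, μ(47) = -1, μ(51) = 1, μ(53) = -1, μ(55) = 1, μ(57) = 1, μ(58) = 1, μ(59) = -1, μ(61) = -1, μ(62) = 1, μ(65) = 1, μ(66) = -1, μ(67) = -1, μ(69) = 1, μ(70) = -1, μ(71) = -1, μ(73) = -1, μ(74) = 1, μ(77) = 1, μ(78) = -1, μ(79) = -1, μ(82) = 1, μ(83) = -1, μ(85) = 1, μ(86) = 1, μ(87) = 1, μ(89) = -1, μ(91) = 1, μ(93) = 1, μ(94) = 1, μ(95) = 1, μ(97) = -1, μ(101) = -1, μ(102) = -1, μ(103) = -1, μ(105) = -1, μ(106) = 1, μ(107) = -1, μ(109) = -1, μ(110) = -1, μ(111) = 1, μ(113) = -1, μ(114) = -1, μ(115) = 1, μ(118) = 1, μ(119) = 1, μ(122) = 1, μ(123) = 1, μ(127) = -1, μ(129) = 1, μ(130) = -1, μ(131) = -1, μ(133) = 1, μ(134) = 1, μ(137) = -1, μ(138) = -1, μ(139) = -1, μ(141) = 1, μ(142) = 1, μ(143) = 1, μ(145) = 1, μ(146) = 1, μ(149) = -1, μ(151) = -1, μ(154) = -1, μ(155) = 1, μ(157) = -1, μ(158) = 1, μ(159) = 1, μ(161) = 1, μ(163) = -1, μ(165) = -1, μ(166) = 1, μ(167) = -1, μ(170) = -1, μ(173) = -1, μ(174) = -1, μ(177) = 1, μ(178) = 1, μ(179) = -1, with μ = 0 on non-squarefree integers. Summing μ(k)/k for k where μ(k) ≠ 0 gives -144087981517635476714028475868546320125145063113926500300851703048561/29819592777931214269172453467810429868925511217482600306406141434158090 ≈ -0.0048. (PNT ⟺ this sum → 0 as n → ∞.)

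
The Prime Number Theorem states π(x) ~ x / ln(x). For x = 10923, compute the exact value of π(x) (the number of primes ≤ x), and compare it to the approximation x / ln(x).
π(10923) = 1327;  x/ln(x) ≈ 1174.69;  relative error ≈ 11.48%.

Directly count primes up to 10923: π(10923) = 1327. The PNT approximation gives 10923/ln(10923) ≈ 10923/9.29863 ≈ 1174.69. Relative error (π(x) − x/ln(x)) / π(x) ≈ 11.48%; the approximation is known to undercount slightly (Li(x) is a better estimate).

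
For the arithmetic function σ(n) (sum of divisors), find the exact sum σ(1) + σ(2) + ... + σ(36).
Σ_{n ≤ 36} σ(n) = 1098

Compute σ(n) for each 1 ≤ n ≤ 36: σ(1) = 1, σ(2) = 3, σ(3) = 4, σ(4) = 7, σ(5) = 6, σ(6) = 12, σ(7) = 8, σ(8) = 15, σ(9) = 13, σ(10) = 18, σ(11) = 12, σ(12) = 28, σ(13) = 14, σ(14) = 24, σ(15) = 24, σ(16) = 31, σ(17) = 18, σ(18) = 39, σ(19) = 20, σ(20) = 42, σ(21) = 32, σ(22) = 36, σ(23) = 24, σ(24) = 60, σ(25) = 31, σ(26) = 42, σ(27) = 40, σ(28) = 56, σ(29) = 30, σ(30) = 72, σ(31) = 32, σ(32) = 63, σ(33) = 48, σ(34) = 54, σ(35) = 48, σ(36) = 91. Summing all 36 values: 1098. (Average order: Σ_{n ≤ x} σ(n) ~ (π²/12) x². For x = 36, (π²/12)·36² ≈ 1065.92.)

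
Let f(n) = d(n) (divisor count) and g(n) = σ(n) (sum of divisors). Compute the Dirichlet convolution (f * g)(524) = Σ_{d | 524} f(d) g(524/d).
(d * σ)(524) = 2144

Divisors of 524: [1, 2, 4, 131, 262, 524]. For each d | 524:
  d = 1: d(1) · σ(524/1) = 1 · 924 = 924
  d = 2: d(2) · σ(524/2) = 2 · 396 = 792
  d = 4: d(4) · σ(524/4) = 3 · 132 = 396
  d = 131: d(131) · σ(524/131) = 2 · 7 = 14
  d = 262: d(262) · σ(524/262) = 4 · 3 = 12
  d = 524: d(524) · σ(524/524) = 6 · 1 = 6
Summing: (d * σ)(524) = 924 + 792 + 396 + 14 + 12 + 6 = 2144.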